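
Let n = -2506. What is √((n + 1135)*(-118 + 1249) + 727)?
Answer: I*√1549874 ≈ 1244.9*I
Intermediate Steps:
√((n + 1135)*(-118 + 1249) + 727) = √((-2506 + 1135)*(-118 + 1249) + 727) = √(-1371*1131 + 727) = √(-1550601 + 727) = √(-1549874) = I*√1549874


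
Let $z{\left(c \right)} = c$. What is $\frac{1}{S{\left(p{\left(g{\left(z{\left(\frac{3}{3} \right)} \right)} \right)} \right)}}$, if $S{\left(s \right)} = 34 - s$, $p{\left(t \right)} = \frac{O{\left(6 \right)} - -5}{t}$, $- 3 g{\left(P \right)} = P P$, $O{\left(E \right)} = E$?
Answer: $\frac{1}{67} \approx 0.014925$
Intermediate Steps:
$g{\left(P \right)} = - \frac{P^{2}}{3}$ ($g{\left(P \right)} = - \frac{P P}{3} = - \frac{P^{2}}{3}$)
$p{\left(t \right)} = \frac{11}{t}$ ($p{\left(t \right)} = \frac{6 - -5}{t} = \frac{6 + 5}{t} = \frac{11}{t}$)
$\frac{1}{S{\left(p{\left(g{\left(z{\left(\frac{3}{3} \right)} \right)} \right)} \right)}} = \frac{1}{34 - \frac{11}{\left(- \frac{1}{3}\right) \left(\frac{3}{3}\right)^{2}}} = \frac{1}{34 - \frac{11}{\left(- \frac{1}{3}\right) \left(3 \cdot \frac{1}{3}\right)^{2}}} = \frac{1}{34 - \frac{11}{\left(- \frac{1}{3}\right) 1^{2}}} = \frac{1}{34 - \frac{11}{\left(- \frac{1}{3}\right) 1}} = \frac{1}{34 - \frac{11}{- \frac{1}{3}}} = \frac{1}{34 - 11 \left(-3\right)} = \frac{1}{34 - -33} = \frac{1}{34 + 33} = \frac{1}{67}$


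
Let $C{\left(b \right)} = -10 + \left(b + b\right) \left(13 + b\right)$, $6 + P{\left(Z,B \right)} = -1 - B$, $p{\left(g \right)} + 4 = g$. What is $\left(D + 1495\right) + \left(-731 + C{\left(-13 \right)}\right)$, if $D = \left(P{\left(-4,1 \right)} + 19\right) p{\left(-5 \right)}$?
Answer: $655$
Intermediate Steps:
$p{\left(g \right)} = -4 + g$
$P{\left(Z,B \right)} = -7 - B$ ($P{\left(Z,B \right)} = -6 - \left(1 + B\right) = -7 - B$)
$C{\left(b \right)} = -10 + 2 b \left(13 + b\right)$
$D = -99$ ($D = \left(\left(-7 - 1\right) + 19\right) \left(-4 - 5\right) = \left(\left(-7 - 1\right) + 19\right) \left(-9\right) = \left(-8 + 19\right) \left(-9\right) = 11 \left(-9\right) = -99$)
$\left(D + 1495\right) + \left(-731 + C{\left(-13 \right)}\right) = \left(-99 + 1495\right) + \left(-731 + \left(-10 + 2 \left(-13\right)^{2} + 26 \left(-13\right)\right)\right) = 1396 - 741 = 655$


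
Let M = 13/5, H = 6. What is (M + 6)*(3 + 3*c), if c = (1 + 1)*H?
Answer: 1677/5 ≈ 335.40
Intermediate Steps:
c = 12 (c = (1 + 1)*6 = 2*6 = 12)
M = 13/5 (M = 13*(1/5) = 13/5 ≈ 2.6000)
(M + 6)*(3 + 3*c) = (13/5 + 6)*(3 + 3*12) = 43*(3 + 36)/5 = (43/5)*39 = 1677/5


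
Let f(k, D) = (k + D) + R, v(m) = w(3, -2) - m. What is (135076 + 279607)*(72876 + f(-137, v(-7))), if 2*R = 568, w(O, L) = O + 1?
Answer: 30285958222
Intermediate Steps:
w(O, L) = 1 + O
R = 284 (R = (½)*568 = 284)
v(m) = 4 - m (v(m) = (1 + 3) - m = 4 - m)
f(k, D) = 284 + D + k (f(k, D) = (k + D) + 284 = (D + k) + 284 = 284 + D + k)
(135076 + 279607)*(72876 + f(-137, v(-7))) = (135076 + 279607)*(72876 + (284 + (4 - 1*(-7)) - 137)) = 414683*(72876 + (284 + (4 + 7) - 137)) = 414683*(72876 + (284 + 11 - 137)) = 414683*(72876 + 158) = 414683*73034 = 30285958222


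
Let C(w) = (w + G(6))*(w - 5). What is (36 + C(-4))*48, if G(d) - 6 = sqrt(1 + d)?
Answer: 864 - 432*sqrt(7) ≈ -278.96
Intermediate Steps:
G(d) = 6 + sqrt(1 + d)
C(w) = (-5 + w)*(6 + w + sqrt(7)) (C(w) = (w + (6 + sqrt(1 + 6)))*(w - 5) = (w + (6 + sqrt(7)))*(-5 + w) = (6 + w + sqrt(7))*(-5 + w) = (-5 + w)*(6 + w + sqrt(7)))
(36 + C(-4))*48 = (36 + (-30 - 4 + (-4)**2 - 5*sqrt(7) - 4*sqrt(7)))*48 = (36 + (-30 - 4 + 16 - 5*sqrt(7) - 4*sqrt(7)))*48 = (36 + (-18 - 9*sqrt(7)))*48 = (18 - 9*sqrt(7))*48 = 864 - 432*sqrt(7)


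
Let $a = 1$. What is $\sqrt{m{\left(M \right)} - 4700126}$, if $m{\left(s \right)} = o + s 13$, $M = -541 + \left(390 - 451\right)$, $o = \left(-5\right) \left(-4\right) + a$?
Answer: $i \sqrt{4707931} \approx 2169.8 i$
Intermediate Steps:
$o = 21$ ($o = \left(-5\right) \left(-4\right) + 1 = 20 + 1 = 21$)
$M = -602$ ($M = -541 - 61 = -602$)
$m{\left(s \right)} = 21 + 13 s$ ($m{\left(s \right)} = 21 + s 13 = 21 + 13 s$)
$\sqrt{m{\left(M \right)} - 4700126} = \sqrt{\left(21 + 13 \left(-602\right)\right) - 4700126} = \sqrt{\left(21 - 7826\right) - 4700126} = \sqrt{-7805 - 4700126} = \sqrt{-4707931} = i \sqrt{4707931}$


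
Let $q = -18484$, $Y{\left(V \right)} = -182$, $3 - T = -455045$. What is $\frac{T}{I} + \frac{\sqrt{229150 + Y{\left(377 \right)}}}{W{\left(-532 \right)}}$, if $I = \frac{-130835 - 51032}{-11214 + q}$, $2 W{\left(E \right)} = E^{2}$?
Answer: $\frac{13514015504}{181867} + \frac{\sqrt{57242}}{70756} \approx 74307.0$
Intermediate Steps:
$T = 455048$ ($T = 3 - -455045 = 3 + 455045 = 455048$)
$W{\left(E \right)} = \frac{E^{2}}{2}$
$I = \frac{181867}{29698}$ ($I = \frac{-130835 - 51032}{-11214 - 18484} = - \frac{181867}{-29698} = \left(-181867\right) \left(- \frac{1}{29698}\right) = \frac{181867}{29698} \approx 6.1239$)
$\frac{T}{I} + \frac{\sqrt{229150 + Y{\left(377 \right)}}}{W{\left(-532 \right)}} = \frac{455048}{\frac{181867}{29698}} + \frac{\sqrt{229150 - 182}}{\frac{1}{2} \left(-532\right)^{2}} = 455048 \cdot \frac{29698}{181867} + \frac{\sqrt{228968}}{\frac{1}{2} \cdot 283024} = \frac{13514015504}{181867} + \frac{2 \sqrt{57242}}{141512} = \frac{13514015504}{181867} + 2 \sqrt{57242} \cdot \frac{1}{141512} = \frac{13514015504}{181867} + \frac{\sqrt{57242}}{70756}$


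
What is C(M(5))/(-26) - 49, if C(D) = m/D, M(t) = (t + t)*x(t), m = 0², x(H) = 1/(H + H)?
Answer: -49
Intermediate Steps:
x(H) = 1/(2*H)
m = 0
M(t) = 1 (M(t) = (t + t)*(1/(2*t)) = (2*t)*(1/(2*t)) = 1)
C(D) = 0 (C(D) = 0/D = 0)
C(M(5))/(-26) - 49 = 0/(-26) - 49 = -1/26*0 - 49 = 0 - 49 = -49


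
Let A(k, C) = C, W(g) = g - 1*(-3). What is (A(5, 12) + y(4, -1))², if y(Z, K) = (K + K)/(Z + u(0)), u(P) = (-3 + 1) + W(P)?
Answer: 3364/25 ≈ 134.56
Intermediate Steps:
W(g) = 3 + g (W(g) = g + 3 = 3 + g)
u(P) = 1 + P (u(P) = (-3 + 1) + (3 + P) = -2 + (3 + P) = 1 + P)
y(Z, K) = 2*K/(1 + Z) (y(Z, K) = (K + K)/(Z + (1 + 0)) = (2*K)/(Z + 1) = (2*K)/(1 + Z) = 2*K/(1 + Z))
(A(5, 12) + y(4, -1))² = (12 + 2*(-1)/(1 + 4))² = (12 + 2*(-1)/5)² = (12 + 2*(-1)*(⅕))² = (12 - ⅖)² = (58/5)² = 3364/25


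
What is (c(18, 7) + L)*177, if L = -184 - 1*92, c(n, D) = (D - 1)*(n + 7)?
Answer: -22302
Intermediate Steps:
c(n, D) = (-1 + D)*(7 + n)
L = -276 (L = -184 - 92 = -276)
(c(18, 7) + L)*177 = ((-7 - 1*18 + 7*7 + 7*18) - 276)*177 = ((-7 - 18 + 49 + 126) - 276)*177 = (150 - 276)*177 = -126*177 = -22302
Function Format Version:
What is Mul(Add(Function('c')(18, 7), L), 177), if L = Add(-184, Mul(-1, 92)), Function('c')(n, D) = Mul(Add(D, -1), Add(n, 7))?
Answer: -22302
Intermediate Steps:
Function('c')(n, D) = Mul(Add(-1, D), Add(7, n))
L = -276 (L = Add(-184, -92) = -276)
Mul(Add(Function('c')(18, 7), L), 177) = Mul(Add(Add(-7, Mul(-1, 18), Mul(7, 7), Mul(7, 18)), -276), 177) = Mul(Add(Add(-7, -18, 49, 126), -276), 177) = Mul(Add(150, -276), 177) = Mul(-126, 177) = -22302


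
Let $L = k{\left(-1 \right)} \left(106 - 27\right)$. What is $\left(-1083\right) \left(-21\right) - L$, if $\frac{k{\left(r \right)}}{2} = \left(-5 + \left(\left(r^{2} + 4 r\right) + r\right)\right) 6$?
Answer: $31275$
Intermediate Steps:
$k{\left(r \right)} = -60 + 12 r^{2} + 60 r$ ($k{\left(r \right)} = 2 \left(-5 + \left(\left(r^{2} + 4 r\right) + r\right)\right) 6 = 2 \left(-5 + \left(r^{2} + 5 r\right)\right) 6 = 2 \left(-5 + r^{2} + 5 r\right) 6 = 2 \left(-30 + 6 r^{2} + 30 r\right) = -60 + 12 r^{2} + 60 r$)
$L = -8532$ ($L = \left(-60 + 12 \left(-1\right)^{2} + 60 \left(-1\right)\right) \left(106 - 27\right) = \left(-60 + 12 \cdot 1 - 60\right) 79 = \left(-60 + 12 - 60\right) 79 = \left(-108\right) 79 = -8532$)
$\left(-1083\right) \left(-21\right) - L = \left(-1083\right) \left(-21\right) - -8532 = 22743 + 8532 = 31275$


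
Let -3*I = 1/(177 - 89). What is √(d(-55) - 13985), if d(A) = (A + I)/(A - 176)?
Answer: I*√11939854066/924 ≈ 118.26*I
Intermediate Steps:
I = -1/264 (I = -1/(3*(177 - 89)) = -⅓/88 = -⅓*1/88 = -1/264 ≈ -0.0037879)
d(A) = (-1/264 + A)/(-176 + A) (d(A) = (A - 1/264)/(A - 176) = (-1/264 + A)/(-176 + A))
√(d(-55) - 13985) = √((-1/264 - 55)/(-176 - 55) - 13985) = √(-14521/264/(-231) - 13985) = √(-1/231*(-14521/264) - 13985) = √(14521/60984 - 13985) = √(-852846719/60984) = I*√11939854066/924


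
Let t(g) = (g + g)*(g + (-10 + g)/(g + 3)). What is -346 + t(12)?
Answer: -274/5 ≈ -54.800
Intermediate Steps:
t(g) = 2*g*(g + (-10 + g)/(3 + g)) (t(g) = (2*g)*(g + (-10 + g)/(3 + g)) = 2*g*(g + (-10 + g)/(3 + g)))
-346 + t(12) = -346 + 2*12*(-10 + 12² + 4*12)/(3 + 12) = -346 + 2*12*(-10 + 144 + 48)/15 = -346 + 2*12*(1/15)*182 = -346 + 1456/5 = -274/5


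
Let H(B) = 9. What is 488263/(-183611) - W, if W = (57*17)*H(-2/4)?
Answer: -1601759794/183611 ≈ -8723.7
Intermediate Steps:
W = 8721 (W = (57*17)*9 = 969*9 = 8721)
488263/(-183611) - W = 488263/(-183611) - 1*8721 = 488263*(-1/183611) - 8721 = -488263/183611 - 8721 = -1601759794/183611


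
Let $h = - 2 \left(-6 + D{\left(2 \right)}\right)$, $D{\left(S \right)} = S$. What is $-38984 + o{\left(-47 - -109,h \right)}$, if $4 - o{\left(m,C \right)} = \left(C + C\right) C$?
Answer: $-39108$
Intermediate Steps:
$h = 8$ ($h = - 2 \left(-6 + 2\right) = \left(-2\right) \left(-4\right) = 8$)
$o{\left(m,C \right)} = 4 - 2 C^{2}$ ($o{\left(m,C \right)} = 4 - \left(C + C\right) C = 4 - 2 C C = 4 - 2 C^{2}$)
$-38984 + o{\left(-47 - -109,h \right)} = -38984 + \left(4 - 2 \cdot 8^{2}\right) = -38984 + \left(4 - 128\right) = -38984 - 124 = -39108$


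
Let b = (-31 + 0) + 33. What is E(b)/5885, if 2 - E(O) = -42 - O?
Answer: 46/5885 ≈ 0.0078165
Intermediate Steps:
b = 2 (b = -31 + 33 = 2)
E(O) = 44 + O (E(O) = 2 - (-42 - O) = 2 + (42 + O) = 44 + O)
E(b)/5885 = (44 + 2)/5885 = 46*(1/5885) = 46/5885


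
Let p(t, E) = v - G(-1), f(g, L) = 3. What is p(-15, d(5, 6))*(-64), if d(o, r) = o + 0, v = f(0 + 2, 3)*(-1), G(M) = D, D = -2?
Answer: 64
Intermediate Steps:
G(M) = -2
v = -3 (v = 3*(-1) = -3)
d(o, r) = o
p(t, E) = -1 (p(t, E) = -3 - 1*(-2) = -3 + 2 = -1)
p(-15, d(5, 6))*(-64) = -1*(-64) = 64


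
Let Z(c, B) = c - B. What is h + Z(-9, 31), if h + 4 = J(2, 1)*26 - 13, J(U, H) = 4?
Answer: 47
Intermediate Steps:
h = 87 (h = -4 + (4*26 - 13) = -4 + (104 - 13) = -4 + 91 = 87)
h + Z(-9, 31) = 87 + (-9 - 1*31) = 87 + (-9 - 31) = 87 - 40 = 47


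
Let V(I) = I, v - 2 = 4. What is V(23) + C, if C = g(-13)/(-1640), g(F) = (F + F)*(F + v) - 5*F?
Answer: 37473/1640 ≈ 22.849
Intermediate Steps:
v = 6 (v = 2 + 4 = 6)
g(F) = -5*F + 2*F*(6 + F) (g(F) = (F + F)*(F + 6) - 5*F = (2*F)*(6 + F) - 5*F = 2*F*(6 + F) - 5*F = -5*F + 2*F*(6 + F))
C = -247/1640 (C = -13*(7 + 2*(-13))/(-1640) = -13*(7 - 26)*(-1/1640) = -13*(-19)*(-1/1640) = 247*(-1/1640) = -247/1640 ≈ -0.15061)
V(23) + C = 23 - 247/1640 = 37473/1640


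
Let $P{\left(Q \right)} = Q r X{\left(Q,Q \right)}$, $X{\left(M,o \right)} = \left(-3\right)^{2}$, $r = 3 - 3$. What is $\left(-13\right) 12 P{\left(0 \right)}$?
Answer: $0$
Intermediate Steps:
$r = 0$
$X{\left(M,o \right)} = 9$
$P{\left(Q \right)} = 0$ ($P{\left(Q \right)} = Q 0 \cdot 9 = 0 \cdot 9 = 0$)
$\left(-13\right) 12 P{\left(0 \right)} = \left(-13\right) 12 \cdot 0 = \left(-156\right) 0 = 0$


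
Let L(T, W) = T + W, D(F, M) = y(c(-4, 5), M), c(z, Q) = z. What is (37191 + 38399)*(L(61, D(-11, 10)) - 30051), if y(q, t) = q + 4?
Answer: -2266944100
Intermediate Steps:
y(q, t) = 4 + q
D(F, M) = 0 (D(F, M) = 4 - 4 = 0)
(37191 + 38399)*(L(61, D(-11, 10)) - 30051) = (37191 + 38399)*((61 + 0) - 30051) = 75590*(61 - 30051) = 75590*(-29990) = -2266944100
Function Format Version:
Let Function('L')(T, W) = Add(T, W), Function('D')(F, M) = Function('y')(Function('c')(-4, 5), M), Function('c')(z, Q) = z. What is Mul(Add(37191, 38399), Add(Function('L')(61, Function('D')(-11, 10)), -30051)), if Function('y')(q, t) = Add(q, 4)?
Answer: -2266944100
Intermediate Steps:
Function('y')(q, t) = Add(4, q)
Function('D')(F, M) = 0 (Function('D')(F, M) = Add(4, -4) = 0)
Mul(Add(37191, 38399), Add(Function('L')(61, Function('D')(-11, 10)), -30051)) = Mul(Add(37191, 38399), Add(Add(61, 0), -30051)) = Mul(75590, Add(61, -30051)) = Mul(75590, -29990) = -2266944100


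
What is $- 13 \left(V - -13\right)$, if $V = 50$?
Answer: $-819$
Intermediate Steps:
$- 13 \left(V - -13\right) = - 13 \left(50 - -13\right) = - 13 \left(50 + \left(-12 + 25\right)\right) = - 13 \left(50 + 13\right) = \left(-13\right) 63 = -819$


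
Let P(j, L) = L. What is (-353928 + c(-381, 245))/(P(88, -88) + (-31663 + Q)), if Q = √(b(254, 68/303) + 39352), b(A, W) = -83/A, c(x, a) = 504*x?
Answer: 4402968575808/256054008929 + 2729760*√101552502/256054008929 ≈ 17.303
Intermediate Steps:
Q = 5*√101552502/254 (Q = √(-83/254 + 39352) = √(9995325/254) = 5*√101552502/254 ≈ 198.37)
(-353928 + c(-381, 245))/(P(88, -88) + (-31663 + Q)) = (-353928 + 504*(-381))/(-88 + (-31663 + 5*√101552502/254)) = (-353928 - 192024)/(-31751 + 5*√101552502/254) = -545952/(-31751 + 5*√101552502/254)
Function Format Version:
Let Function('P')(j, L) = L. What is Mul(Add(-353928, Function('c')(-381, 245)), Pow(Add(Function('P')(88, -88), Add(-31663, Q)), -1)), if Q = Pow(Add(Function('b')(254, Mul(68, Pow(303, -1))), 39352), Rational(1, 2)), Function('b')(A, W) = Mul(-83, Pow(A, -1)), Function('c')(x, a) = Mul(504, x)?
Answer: Add(Rational(4402968575808, 256054008929), Mul(Rational(2729760, 256054008929), Pow(101552502, Rational(1, 2)))) ≈ 17.303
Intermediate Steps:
Q = Mul(Rational(5, 254), Pow(101552502, Rational(1, 2))) (Q = Pow(Add(Mul(-83, Pow(254, -1)), 39352), Rational(1, 2)) = Pow(Add(Mul(-83, Rational(1, 254)), 39352), Rational(1, 2)) = Pow(Add(Rational(-83, 254), 39352), Rational(1, 2)) = Pow(Rational(9995325, 254), Rational(1, 2)) = Mul(Rational(5, 254), Pow(101552502, Rational(1, 2))) ≈ 198.37)
Mul(Add(-353928, Function('c')(-381, 245)), Pow(Add(Function('P')(88, -88), Add(-31663, Q)), -1)) = Mul(Add(-353928, Mul(504, -381)), Pow(Add(-88, Add(-31663, Mul(Rational(5, 254), Pow(101552502, Rational(1, 2))))), -1)) = Mul(Add(-353928, -192024), Pow(Add(-31751, Mul(Rational(5, 254), Pow(101552502, Rational(1, 2)))), -1)) = Mul(-545952, Pow(Add(-31751, Mul(Rational(5, 254), Pow(101552502, Rational(1, 2)))), -1))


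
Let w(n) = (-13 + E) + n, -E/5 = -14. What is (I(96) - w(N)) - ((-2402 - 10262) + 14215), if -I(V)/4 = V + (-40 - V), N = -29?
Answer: -1419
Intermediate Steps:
E = 70 (E = -5*(-14) = 70)
I(V) = 160 (I(V) = -4*(V + (-40 - V)) = -4*(-40) = 160)
w(n) = 57 + n (w(n) = (-13 + 70) + n = 57 + n)
(I(96) - w(N)) - ((-2402 - 10262) + 14215) = (160 - (57 - 29)) - ((-2402 - 10262) + 14215) = (160 - 1*28) - (-12664 + 14215) = (160 - 28) - 1*1551 = 132 - 1551 = -1419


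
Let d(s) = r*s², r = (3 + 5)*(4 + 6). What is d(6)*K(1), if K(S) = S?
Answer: 2880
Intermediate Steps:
r = 80 (r = 8*10 = 80)
d(s) = 80*s²
d(6)*K(1) = (80*6²)*1 = (80*36)*1 = 2880*1 = 2880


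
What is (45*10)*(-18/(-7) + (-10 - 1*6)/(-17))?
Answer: 188100/119 ≈ 1580.7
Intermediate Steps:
(45*10)*(-18/(-7) + (-10 - 1*6)/(-17)) = 450*(-18*(-⅐) + (-10 - 6)*(-1/17)) = 450*(18/7 - 16*(-1/17)) = 450*(18/7 + 16/17) = 450*(418/119) = 188100/119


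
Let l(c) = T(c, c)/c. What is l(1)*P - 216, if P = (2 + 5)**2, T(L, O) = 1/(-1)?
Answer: -265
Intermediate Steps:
T(L, O) = -1
P = 49 (P = 7**2 = 49)
l(c) = -1/c
l(1)*P - 216 = -1/1*49 - 216 = -1*1*49 - 216 = -1*49 - 216 = -49 - 216 = -265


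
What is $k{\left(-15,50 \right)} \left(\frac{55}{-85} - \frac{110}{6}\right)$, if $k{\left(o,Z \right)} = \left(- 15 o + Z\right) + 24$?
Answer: $- \frac{289432}{51} \approx -5675.1$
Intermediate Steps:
$k{\left(o,Z \right)} = 24 + Z - 15 o$ ($k{\left(o,Z \right)} = \left(Z - 15 o\right) + 24 = 24 + Z - 15 o$)
$k{\left(-15,50 \right)} \left(\frac{55}{-85} - \frac{110}{6}\right) = \left(24 + 50 - -225\right) \left(\frac{55}{-85} - \frac{110}{6}\right) = \left(24 + 50 + 225\right) \left(55 \left(- \frac{1}{85}\right) - \frac{55}{3}\right) = 299 \left(- \frac{11}{17} - \frac{55}{3}\right) = 299 \left(- \frac{968}{51}\right) = - \frac{289432}{51}$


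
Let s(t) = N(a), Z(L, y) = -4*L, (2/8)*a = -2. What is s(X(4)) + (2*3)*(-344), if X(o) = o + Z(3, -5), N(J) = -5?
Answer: -2069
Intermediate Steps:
a = -8 (a = 4*(-2) = -8)
X(o) = -12 + o (X(o) = o - 4*3 = o - 12 = -12 + o)
s(t) = -5
s(X(4)) + (2*3)*(-344) = -5 + (2*3)*(-344) = -5 + 6*(-344) = -5 - 2064 = -2069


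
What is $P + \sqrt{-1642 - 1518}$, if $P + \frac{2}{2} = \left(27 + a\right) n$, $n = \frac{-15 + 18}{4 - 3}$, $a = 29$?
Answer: $167 + 2 i \sqrt{790} \approx 167.0 + 56.214 i$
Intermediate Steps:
$n = 3$ ($n = \frac{3}{1} = 3 \cdot 1 = 3$)
$P = 167$ ($P = -1 + \left(27 + 29\right) 3 = -1 + 56 \cdot 3 = -1 + 168 = 167$)
$P + \sqrt{-1642 - 1518} = 167 + \sqrt{-1642 - 1518} = 167 + \sqrt{-3160} = 167 + 2 i \sqrt{790}$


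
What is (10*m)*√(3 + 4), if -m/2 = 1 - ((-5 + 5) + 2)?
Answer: 20*√7 ≈ 52.915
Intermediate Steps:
m = 2 (m = -2*(1 - ((-5 + 5) + 2)) = -2*(1 - (0 + 2)) = -2*(1 - 1*2) = -2*(1 - 2) = -2*(-1) = 2)
(10*m)*√(3 + 4) = (10*2)*√(3 + 4) = 20*√7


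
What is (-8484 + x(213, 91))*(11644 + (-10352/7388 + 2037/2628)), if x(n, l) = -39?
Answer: -53520613153113/539324 ≈ -9.9236e+7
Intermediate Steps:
(-8484 + x(213, 91))*(11644 + (-10352/7388 + 2037/2628)) = (-8484 - 39)*(11644 + (-10352/7388 + 2037/2628)) = -8523*(11644 + (-10352*1/7388 + 2037*(1/2628))) = -8523*(11644 + (-2588/1847 + 679/876)) = -8523*(11644 - 1012975/1617972) = -8523*18838652993/1617972 = -53520613153113/539324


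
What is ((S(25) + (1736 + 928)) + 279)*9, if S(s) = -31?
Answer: 26208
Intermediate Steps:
((S(25) + (1736 + 928)) + 279)*9 = ((-31 + (1736 + 928)) + 279)*9 = ((-31 + 2664) + 279)*9 = (2633 + 279)*9 = 2912*9 = 26208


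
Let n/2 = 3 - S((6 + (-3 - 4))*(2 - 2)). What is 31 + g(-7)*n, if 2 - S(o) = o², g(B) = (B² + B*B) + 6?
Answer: 239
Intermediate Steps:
g(B) = 6 + 2*B² (g(B) = (B² + B²) + 6 = 2*B² + 6 = 6 + 2*B²)
S(o) = 2 - o²
n = 2 (n = 2*(3 - (2 - ((6 + (-3 - 4))*(2 - 2))²)) = 2*(3 - (2 - ((6 - 7)*0)²)) = 2*(3 - (2 - (-1*0)²)) = 2*(3 - (2 - 1*0²)) = 2*(3 - (2 - 1*0)) = 2*(3 - (2 + 0)) = 2*(3 - 1*2) = 2*(3 - 2) = 2*1 = 2)
31 + g(-7)*n = 31 + (6 + 2*(-7)²)*2 = 31 + (6 + 2*49)*2 = 31 + (6 + 98)*2 = 31 + 104*2 = 31 + 208 = 239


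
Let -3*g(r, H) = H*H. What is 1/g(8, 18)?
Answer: -1/108 ≈ -0.0092593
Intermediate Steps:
g(r, H) = -H²/3 (g(r, H) = -H*H/3 = -H²/3)
1/g(8, 18) = 1/(-⅓*18²) = 1/(-⅓*324) = 1/(-108) = -1/108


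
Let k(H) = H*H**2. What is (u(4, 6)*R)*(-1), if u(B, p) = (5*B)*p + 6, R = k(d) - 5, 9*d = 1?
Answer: 51016/81 ≈ 629.83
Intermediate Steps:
d = 1/9 (d = (1/9)*1 = 1/9 ≈ 0.11111)
k(H) = H**3
R = -3644/729 (R = (1/9)**3 - 5 = 1/729 - 5 = -3644/729 ≈ -4.9986)
u(B, p) = 6 + 5*B*p (u(B, p) = 5*B*p + 6 = 6 + 5*B*p)
(u(4, 6)*R)*(-1) = ((6 + 5*4*6)*(-3644/729))*(-1) = ((6 + 120)*(-3644/729))*(-1) = (126*(-3644/729))*(-1) = -51016/81*(-1) = 51016/81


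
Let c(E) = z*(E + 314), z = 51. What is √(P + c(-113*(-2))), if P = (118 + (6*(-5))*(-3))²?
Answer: 2*√17701 ≈ 266.09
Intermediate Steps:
P = 43264 (P = (118 - 30*(-3))² = (118 + 90)² = 208² = 43264)
c(E) = 16014 + 51*E (c(E) = 51*(E + 314) = 51*(314 + E) = 16014 + 51*E)
√(P + c(-113*(-2))) = √(43264 + (16014 + 51*(-113*(-2)))) = √(43264 + (16014 + 51*226)) = √(43264 + (16014 + 11526)) = √(43264 + 27540) = √70804 = 2*√17701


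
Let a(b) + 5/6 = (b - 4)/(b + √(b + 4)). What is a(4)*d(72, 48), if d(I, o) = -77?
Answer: 385/6 ≈ 64.167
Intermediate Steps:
a(b) = -⅚ + (-4 + b)/(b + √(4 + b)) (a(b) = -⅚ + (b - 4)/(b + √(b + 4)) = -⅚ + (-4 + b)/(b + √(4 + b)))
a(4)*d(72, 48) = ((-24 + 4 - 5*√(4 + 4))/(6*(4 + √(4 + 4))))*(-77) = ((-24 + 4 - 10*√2)/(6*(4 + √8)))*(-77) = ((-24 + 4 - 10*√2)/(6*(4 + 2*√2)))*(-77) = ((-20 - 10*√2)/(6*(4 + 2*√2)))*(-77) = -77*(-20 - 10*√2)/(6*(4 + 2*√2))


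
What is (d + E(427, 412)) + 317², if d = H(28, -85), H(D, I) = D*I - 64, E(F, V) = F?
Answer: 98472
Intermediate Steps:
H(D, I) = -64 + D*I
d = -2444 (d = -64 + 28*(-85) = -64 - 2380 = -2444)
(d + E(427, 412)) + 317² = (-2444 + 427) + 317² = -2017 + 100489 = 98472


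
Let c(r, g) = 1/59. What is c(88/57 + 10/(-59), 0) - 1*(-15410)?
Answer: 909191/59 ≈ 15410.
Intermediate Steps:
c(r, g) = 1/59
c(88/57 + 10/(-59), 0) - 1*(-15410) = 1/59 - 1*(-15410) = 1/59 + 15410 = 909191/59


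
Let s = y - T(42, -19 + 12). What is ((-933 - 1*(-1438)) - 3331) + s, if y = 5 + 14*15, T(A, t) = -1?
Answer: -2610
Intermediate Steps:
y = 215 (y = 5 + 210 = 215)
s = 216 (s = 215 - 1*(-1) = 215 + 1 = 216)
((-933 - 1*(-1438)) - 3331) + s = ((-933 - 1*(-1438)) - 3331) + 216 = ((-933 + 1438) - 3331) + 216 = (505 - 3331) + 216 = -2826 + 216 = -2610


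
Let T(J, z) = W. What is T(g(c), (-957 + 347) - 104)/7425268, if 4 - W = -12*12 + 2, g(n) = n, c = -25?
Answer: 1/50858 ≈ 1.9663e-5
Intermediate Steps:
W = 146 (W = 4 - (-12*12 + 2) = 4 - (-144 + 2) = 4 - 1*(-142) = 4 + 142 = 146)
T(J, z) = 146
T(g(c), (-957 + 347) - 104)/7425268 = 146/7425268 = 146*(1/7425268) = 1/50858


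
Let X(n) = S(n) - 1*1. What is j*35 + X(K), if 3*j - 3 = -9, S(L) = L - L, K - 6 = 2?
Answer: -71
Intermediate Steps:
K = 8 (K = 6 + 2 = 8)
S(L) = 0
j = -2 (j = 1 + (1/3)*(-9) = 1 - 3 = -2)
X(n) = -1 (X(n) = 0 - 1*1 = 0 - 1 = -1)
j*35 + X(K) = -2*35 - 1 = -70 - 1 = -71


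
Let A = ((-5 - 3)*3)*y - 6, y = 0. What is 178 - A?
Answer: 184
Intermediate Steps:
A = -6 (A = ((-5 - 3)*3)*0 - 6 = -8*3*0 - 6 = -24*0 - 6 = 0 - 6 = -6)
178 - A = 178 - 1*(-6) = 178 + 6 = 184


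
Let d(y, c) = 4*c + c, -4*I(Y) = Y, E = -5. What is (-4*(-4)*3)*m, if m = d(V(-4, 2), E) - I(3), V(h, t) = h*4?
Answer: -1164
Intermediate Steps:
V(h, t) = 4*h
I(Y) = -Y/4
d(y, c) = 5*c
m = -97/4 (m = 5*(-5) - (-1)*3/4 = -25 - 1*(-¾) = -25 + ¾ = -97/4 ≈ -24.250)
(-4*(-4)*3)*m = (-4*(-4)*3)*(-97/4) = (16*3)*(-97/4) = 48*(-97/4) = -1164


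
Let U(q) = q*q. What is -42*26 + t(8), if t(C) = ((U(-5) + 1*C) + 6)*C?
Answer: -780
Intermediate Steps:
U(q) = q**2
t(C) = C*(31 + C) (t(C) = (((-5)**2 + 1*C) + 6)*C = ((25 + C) + 6)*C = (31 + C)*C = C*(31 + C))
-42*26 + t(8) = -42*26 + 8*(31 + 8) = -1092 + 8*39 = -1092 + 312 = -780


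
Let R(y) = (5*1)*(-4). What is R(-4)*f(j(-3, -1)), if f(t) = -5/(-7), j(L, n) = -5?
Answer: -100/7 ≈ -14.286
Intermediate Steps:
f(t) = 5/7 (f(t) = -5*(-⅐) = 5/7)
R(y) = -20 (R(y) = 5*(-4) = -20)
R(-4)*f(j(-3, -1)) = -20*5/7 = -100/7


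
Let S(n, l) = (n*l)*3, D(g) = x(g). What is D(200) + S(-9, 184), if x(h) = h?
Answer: -4768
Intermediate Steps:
D(g) = g
S(n, l) = 3*l*n (S(n, l) = (l*n)*3 = 3*l*n)
D(200) + S(-9, 184) = 200 + 3*184*(-9) = 200 - 4968 = -4768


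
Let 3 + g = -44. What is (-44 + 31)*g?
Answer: 611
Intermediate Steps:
g = -47 (g = -3 - 44 = -47)
(-44 + 31)*g = (-44 + 31)*(-47) = -13*(-47) = 611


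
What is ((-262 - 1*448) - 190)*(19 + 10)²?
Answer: -756900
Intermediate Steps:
((-262 - 1*448) - 190)*(19 + 10)² = ((-262 - 448) - 190)*29² = (-710 - 190)*841 = -900*841 = -756900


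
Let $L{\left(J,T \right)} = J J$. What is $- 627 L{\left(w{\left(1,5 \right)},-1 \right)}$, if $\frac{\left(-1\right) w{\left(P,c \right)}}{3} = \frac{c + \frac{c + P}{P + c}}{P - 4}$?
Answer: $-22572$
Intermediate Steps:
$w{\left(P,c \right)} = - \frac{3 \left(1 + c\right)}{-4 + P}$ ($w{\left(P,c \right)} = - 3 \frac{c + \frac{c + P}{P + c}}{P - 4} = - 3 \frac{c + \frac{P + c}{P + c}}{-4 + P} = - 3 \frac{c + 1}{-4 + P} = - 3 \frac{1 + c}{-4 + P} = - \frac{3 \left(1 + c\right)}{-4 + P}$)
$L{\left(J,T \right)} = J^{2}$
$- 627 L{\left(w{\left(1,5 \right)},-1 \right)} = - 627 \left(\frac{3 \left(-1 - 5\right)}{-4 + 1}\right)^{2} = - 627 \left(\frac{3 \left(-1 - 5\right)}{-3}\right)^{2} = - 627 \left(3 \left(- \frac{1}{3}\right) \left(-6\right)\right)^{2} = - 627 \cdot 6^{2} = \left(-627\right) 36 = -22572$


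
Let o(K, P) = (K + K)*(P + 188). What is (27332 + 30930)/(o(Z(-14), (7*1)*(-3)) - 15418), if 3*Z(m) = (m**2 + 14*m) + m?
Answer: -87393/25465 ≈ -3.4319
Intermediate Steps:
Z(m) = 5*m + m**2/3 (Z(m) = ((m**2 + 14*m) + m)/3 = (m**2 + 15*m)/3 = 5*m + m**2/3)
o(K, P) = 2*K*(188 + P) (o(K, P) = (2*K)*(188 + P) = 2*K*(188 + P))
(27332 + 30930)/(o(Z(-14), (7*1)*(-3)) - 15418) = (27332 + 30930)/(2*((1/3)*(-14)*(15 - 14))*(188 + (7*1)*(-3)) - 15418) = 58262/(2*((1/3)*(-14)*1)*(188 + 7*(-3)) - 15418) = 58262/(2*(-14/3)*(188 - 21) - 15418) = 58262/(2*(-14/3)*167 - 15418) = 58262/(-4676/3 - 15418) = 58262/(-50930/3) = 58262*(-3/50930) = -87393/25465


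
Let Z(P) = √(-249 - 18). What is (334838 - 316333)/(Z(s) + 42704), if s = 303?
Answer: 790237520/1823631883 - 18505*I*√267/1823631883 ≈ 0.43333 - 0.00016581*I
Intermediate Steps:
Z(P) = I*√267 (Z(P) = √(-267) = I*√267)
(334838 - 316333)/(Z(s) + 42704) = (334838 - 316333)/(I*√267 + 42704) = 18505/(42704 + I*√267)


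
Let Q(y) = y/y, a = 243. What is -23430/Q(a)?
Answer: -23430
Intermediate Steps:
Q(y) = 1
-23430/Q(a) = -23430/1 = -23430*1 = -23430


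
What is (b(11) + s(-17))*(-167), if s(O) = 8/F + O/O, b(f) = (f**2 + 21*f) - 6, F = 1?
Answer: -59285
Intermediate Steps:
b(f) = -6 + f**2 + 21*f
s(O) = 9 (s(O) = 8/1 + O/O = 8*1 + 1 = 8 + 1 = 9)
(b(11) + s(-17))*(-167) = ((-6 + 11**2 + 21*11) + 9)*(-167) = ((-6 + 121 + 231) + 9)*(-167) = (346 + 9)*(-167) = 355*(-167) = -59285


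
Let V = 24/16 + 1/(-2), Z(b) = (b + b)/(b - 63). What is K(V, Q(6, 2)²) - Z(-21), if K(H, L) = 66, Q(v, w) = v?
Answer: 131/2 ≈ 65.500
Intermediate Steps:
Z(b) = 2*b/(-63 + b) (Z(b) = (2*b)/(-63 + b) = 2*b/(-63 + b))
V = 1 (V = 24*(1/16) + 1*(-½) = 3/2 - ½ = 1)
K(V, Q(6, 2)²) - Z(-21) = 66 - 2*(-21)/(-63 - 21) = 66 - 2*(-21)/(-84) = 66 - 2*(-21)*(-1)/84 = 66 - 1*½ = 66 - ½ = 131/2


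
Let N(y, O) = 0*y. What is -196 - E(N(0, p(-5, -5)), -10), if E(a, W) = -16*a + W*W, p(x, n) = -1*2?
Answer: -296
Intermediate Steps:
p(x, n) = -2
N(y, O) = 0
E(a, W) = W**2 - 16*a (E(a, W) = -16*a + W**2 = W**2 - 16*a)
-196 - E(N(0, p(-5, -5)), -10) = -196 - ((-10)**2 - 16*0) = -196 - (100 + 0) = -196 - 1*100 = -196 - 100 = -296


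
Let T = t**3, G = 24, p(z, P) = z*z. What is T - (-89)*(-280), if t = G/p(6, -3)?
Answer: -672832/27 ≈ -24920.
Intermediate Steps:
p(z, P) = z**2
t = 2/3 (t = 24/(6**2) = 24/36 = 24*(1/36) = 2/3 ≈ 0.66667)
T = 8/27 (T = (2/3)**3 = 8/27 ≈ 0.29630)
T - (-89)*(-280) = 8/27 - (-89)*(-280) = 8/27 - 1*24920 = 8/27 - 24920 = -672832/27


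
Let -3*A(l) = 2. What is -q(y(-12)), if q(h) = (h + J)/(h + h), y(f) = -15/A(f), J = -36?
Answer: 3/10 ≈ 0.30000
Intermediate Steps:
A(l) = -2/3 (A(l) = -1/3*2 = -2/3)
y(f) = 45/2 (y(f) = -15/(-2/3) = -15*(-3/2) = 45/2)
q(h) = (-36 + h)/(2*h) (q(h) = (h - 36)/(h + h) = (-36 + h)/((2*h)) = (-36 + h)*(1/(2*h)) = (-36 + h)/(2*h))
-q(y(-12)) = -(-36 + 45/2)/(2*45/2) = -2*(-27)/(2*45*2) = -1*(-3/10) = 3/10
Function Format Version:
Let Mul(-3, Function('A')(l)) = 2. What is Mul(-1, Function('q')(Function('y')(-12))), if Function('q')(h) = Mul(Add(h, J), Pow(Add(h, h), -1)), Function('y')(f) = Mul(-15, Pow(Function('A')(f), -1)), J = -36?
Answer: Rational(3, 10) ≈ 0.30000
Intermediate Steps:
Function('A')(l) = Rational(-2, 3) (Function('A')(l) = Mul(Rational(-1, 3), 2) = Rational(-2, 3))
Function('y')(f) = Rational(45, 2) (Function('y')(f) = Mul(-15, Pow(Rational(-2, 3), -1)) = Mul(-15, Rational(-3, 2)) = Rational(45, 2))
Function('q')(h) = Mul(Rational(1, 2), Pow(h, -1), Add(-36, h)) (Function('q')(h) = Mul(Add(h, -36), Pow(Add(h, h), -1)) = Mul(Add(-36, h), Pow(Mul(2, h), -1)) = Mul(Add(-36, h), Mul(Rational(1, 2), Pow(h, -1))) = Mul(Rational(1, 2), Pow(h, -1), Add(-36, h)))
Mul(-1, Function('q')(Function('y')(-12))) = Mul(-1, Mul(Rational(1, 2), Pow(Rational(45, 2), -1), Add(-36, Rational(45, 2)))) = Mul(-1, Mul(Rational(1, 2), Rational(2, 45), Rational(-27, 2))) = Mul(-1, Rational(-3, 10)) = Rational(3, 10)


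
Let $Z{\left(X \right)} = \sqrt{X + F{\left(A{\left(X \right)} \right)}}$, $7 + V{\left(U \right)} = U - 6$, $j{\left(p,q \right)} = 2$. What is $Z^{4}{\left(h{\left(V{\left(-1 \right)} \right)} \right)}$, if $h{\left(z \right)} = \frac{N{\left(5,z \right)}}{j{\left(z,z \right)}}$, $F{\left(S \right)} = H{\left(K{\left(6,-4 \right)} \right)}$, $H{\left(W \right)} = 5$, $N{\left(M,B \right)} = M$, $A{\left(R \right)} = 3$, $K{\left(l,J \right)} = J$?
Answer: $\frac{225}{4} \approx 56.25$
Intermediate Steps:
$F{\left(S \right)} = 5$
$V{\left(U \right)} = -13 + U$ ($V{\left(U \right)} = -7 + \left(U - 6\right) = -7 + \left(-6 + U\right) = -13 + U$)
$h{\left(z \right)} = \frac{5}{2}$
$Z{\left(X \right)} = \sqrt{5 + X}$ ($Z{\left(X \right)} = \sqrt{X + 5} = \sqrt{5 + X}$)
$Z^{4}{\left(h{\left(V{\left(-1 \right)} \right)} \right)} = \left(\sqrt{5 + \frac{5}{2}}\right)^{4} = \left(\sqrt{\frac{15}{2}}\right)^{4} = \left(\frac{\sqrt{30}}{2}\right)^{4} = \frac{225}{4}$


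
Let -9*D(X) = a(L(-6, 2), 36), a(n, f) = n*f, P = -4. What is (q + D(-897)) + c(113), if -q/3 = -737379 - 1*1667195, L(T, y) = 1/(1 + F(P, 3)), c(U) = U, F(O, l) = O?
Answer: 21641509/3 ≈ 7.2138e+6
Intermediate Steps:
L(T, y) = -⅓ (L(T, y) = 1/(1 - 4) = 1/(-3) = -⅓)
q = 7213722 (q = -3*(-737379 - 1*1667195) = -3*(-737379 - 1667195) = -3*(-2404574) = 7213722)
a(n, f) = f*n
D(X) = 4/3 (D(X) = -4*(-1)/3 = -⅑*(-12) = 4/3)
(q + D(-897)) + c(113) = (7213722 + 4/3) + 113 = 21641170/3 + 113 = 21641509/3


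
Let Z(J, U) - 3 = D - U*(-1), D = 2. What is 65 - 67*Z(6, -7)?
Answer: 199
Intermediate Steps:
Z(J, U) = 5 + U (Z(J, U) = 3 + (2 - U*(-1)) = 3 + (2 - (-1)*U) = 3 + (2 + U) = 5 + U)
65 - 67*Z(6, -7) = 65 - 67*(5 - 7) = 65 - 67*(-2) = 65 + 134 = 199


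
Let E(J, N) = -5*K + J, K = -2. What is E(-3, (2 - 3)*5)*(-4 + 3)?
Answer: -7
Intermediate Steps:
E(J, N) = 10 + J (E(J, N) = -5*(-2) + J = 10 + J)
E(-3, (2 - 3)*5)*(-4 + 3) = (10 - 3)*(-4 + 3) = 7*(-1) = -7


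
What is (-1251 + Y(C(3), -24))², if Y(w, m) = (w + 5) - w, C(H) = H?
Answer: 1552516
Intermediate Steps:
Y(w, m) = 5 (Y(w, m) = (5 + w) - w = 5)
(-1251 + Y(C(3), -24))² = (-1251 + 5)² = (-1246)² = 1552516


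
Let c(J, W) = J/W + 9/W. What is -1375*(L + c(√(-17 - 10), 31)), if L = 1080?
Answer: -46047375/31 - 4125*I*√3/31 ≈ -1.4854e+6 - 230.47*I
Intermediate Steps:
c(J, W) = 9/W + J/W
-1375*(L + c(√(-17 - 10), 31)) = -1375*(1080 + (9 + √(-17 - 10))/31) = -1375*(1080 + (9 + √(-27))/31) = -1375*(1080 + (9 + 3*I*√3)/31) = -1375*(1080 + (9/31 + 3*I*√3/31)) = -1375*(33489/31 + 3*I*√3/31) = -46047375/31 - 4125*I*√3/31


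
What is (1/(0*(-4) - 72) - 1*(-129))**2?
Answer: 86248369/5184 ≈ 16637.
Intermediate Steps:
(1/(0*(-4) - 72) - 1*(-129))**2 = (1/(0 - 72) + 129)**2 = (1/(-72) + 129)**2 = (-1/72 + 129)**2 = (9287/72)**2 = 86248369/5184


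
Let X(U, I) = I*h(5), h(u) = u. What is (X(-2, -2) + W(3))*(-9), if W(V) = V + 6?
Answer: 9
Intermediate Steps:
W(V) = 6 + V
X(U, I) = 5*I (X(U, I) = I*5 = 5*I)
(X(-2, -2) + W(3))*(-9) = (5*(-2) + (6 + 3))*(-9) = (-10 + 9)*(-9) = -1*(-9) = 9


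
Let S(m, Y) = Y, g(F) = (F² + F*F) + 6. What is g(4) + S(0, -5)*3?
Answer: 23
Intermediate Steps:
g(F) = 6 + 2*F² (g(F) = (F² + F²) + 6 = 2*F² + 6 = 6 + 2*F²)
g(4) + S(0, -5)*3 = (6 + 2*4²) - 5*3 = (6 + 2*16) - 15 = (6 + 32) - 15 = 38 - 15 = 23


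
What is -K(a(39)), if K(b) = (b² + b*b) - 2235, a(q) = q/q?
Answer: 2233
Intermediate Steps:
a(q) = 1
K(b) = -2235 + 2*b² (K(b) = (b² + b²) - 2235 = 2*b² - 2235 = -2235 + 2*b²)
-K(a(39)) = -(-2235 + 2*1²) = -(-2235 + 2*1) = -(-2235 + 2) = -1*(-2233) = 2233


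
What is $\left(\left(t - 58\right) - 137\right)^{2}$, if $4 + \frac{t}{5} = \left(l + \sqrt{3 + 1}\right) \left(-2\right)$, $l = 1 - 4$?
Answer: $42025$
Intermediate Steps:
$l = -3$ ($l = 1 - 4 = -3$)
$t = -10$ ($t = -20 + 5 \left(-3 + \sqrt{3 + 1}\right) \left(-2\right) = -20 + 5 \left(-3 + \sqrt{4}\right) \left(-2\right) = -20 + 5 \left(-3 + 2\right) \left(-2\right) = -20 + 5 \left(\left(-1\right) \left(-2\right)\right) = -20 + 5 \cdot 2 = -20 + 10 = -10$)
$\left(\left(t - 58\right) - 137\right)^{2} = \left(\left(-10 - 58\right) - 137\right)^{2} = \left(-68 - 137\right)^{2} = \left(-205\right)^{2} = 42025$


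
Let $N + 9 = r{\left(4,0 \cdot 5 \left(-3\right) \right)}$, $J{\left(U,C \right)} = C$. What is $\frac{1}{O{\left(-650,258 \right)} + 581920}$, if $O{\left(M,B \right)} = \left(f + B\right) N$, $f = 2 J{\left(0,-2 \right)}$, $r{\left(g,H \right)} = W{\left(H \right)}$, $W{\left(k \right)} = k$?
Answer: $\frac{1}{579634} \approx 1.7252 \cdot 10^{-6}$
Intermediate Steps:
$r{\left(g,H \right)} = H$
$f = -4$ ($f = 2 \left(-2\right) = -4$)
$N = -9$ ($N = -9 + 0 \cdot 5 \left(-3\right) = -9 + 0 \left(-3\right) = -9 + 0 = -9$)
$O{\left(M,B \right)} = 36 - 9 B$ ($O{\left(M,B \right)} = \left(-4 + B\right) \left(-9\right) = 36 - 9 B$)
$\frac{1}{O{\left(-650,258 \right)} + 581920} = \frac{1}{\left(36 - 2322\right) + 581920} = \frac{1}{-2286 + 581920} = \frac{1}{579634}$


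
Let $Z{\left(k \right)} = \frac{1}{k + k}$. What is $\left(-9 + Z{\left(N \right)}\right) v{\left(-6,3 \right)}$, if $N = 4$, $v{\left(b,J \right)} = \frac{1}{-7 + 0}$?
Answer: $\frac{71}{56} \approx 1.2679$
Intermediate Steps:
$v{\left(b,J \right)} = - \frac{1}{7}$ ($v{\left(b,J \right)} = \frac{1}{-7} = - \frac{1}{7}$)
$Z{\left(k \right)} = \frac{1}{2 k}$
$\left(-9 + Z{\left(N \right)}\right) v{\left(-6,3 \right)} = \left(-9 + \frac{1}{2 \cdot 4}\right) \left(- \frac{1}{7}\right) = \left(-9 + \frac{1}{2} \cdot \frac{1}{4}\right) \left(- \frac{1}{7}\right) = \left(-9 + \frac{1}{8}\right) \left(- \frac{1}{7}\right) = \left(- \frac{71}{8}\right) \left(- \frac{1}{7}\right) = \frac{71}{56}$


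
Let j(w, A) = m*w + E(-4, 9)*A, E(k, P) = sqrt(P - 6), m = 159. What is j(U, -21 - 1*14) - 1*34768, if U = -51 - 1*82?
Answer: -55915 - 35*sqrt(3) ≈ -55976.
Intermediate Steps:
E(k, P) = sqrt(-6 + P)
U = -133 (U = -51 - 82 = -133)
j(w, A) = 159*w + A*sqrt(3) (j(w, A) = 159*w + sqrt(-6 + 9)*A = 159*w + sqrt(3)*A = 159*w + A*sqrt(3))
j(U, -21 - 1*14) - 1*34768 = (159*(-133) + (-21 - 1*14)*sqrt(3)) - 1*34768 = (-21147 + (-21 - 14)*sqrt(3)) - 34768 = (-21147 - 35*sqrt(3)) - 34768 = -55915 - 35*sqrt(3)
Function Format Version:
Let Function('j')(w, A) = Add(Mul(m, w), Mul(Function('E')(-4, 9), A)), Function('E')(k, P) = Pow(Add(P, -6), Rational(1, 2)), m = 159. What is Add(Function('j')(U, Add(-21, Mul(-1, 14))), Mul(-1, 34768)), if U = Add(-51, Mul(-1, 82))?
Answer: Add(-55915, Mul(-35, Pow(3, Rational(1, 2)))) ≈ -55976.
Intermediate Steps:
Function('E')(k, P) = Pow(Add(-6, P), Rational(1, 2))
U = -133 (U = Add(-51, -82) = -133)
Function('j')(w, A) = Add(Mul(159, w), Mul(A, Pow(3, Rational(1, 2)))) (Function('j')(w, A) = Add(Mul(159, w), Mul(Pow(Add(-6, 9), Rational(1, 2)), A)) = Add(Mul(159, w), Mul(Pow(3, Rational(1, 2)), A)) = Add(Mul(159, w), Mul(A, Pow(3, Rational(1, 2)))))
Add(Function('j')(U, Add(-21, Mul(-1, 14))), Mul(-1, 34768)) = Add(Add(Mul(159, -133), Mul(Add(-21, Mul(-1, 14)), Pow(3, Rational(1, 2)))), Mul(-1, 34768)) = Add(Add(-21147, Mul(Add(-21, -14), Pow(3, Rational(1, 2)))), -34768) = Add(Add(-21147, Mul(-35, Pow(3, Rational(1, 2)))), -34768) = Add(-55915, Mul(-35, Pow(3, Rational(1, 2))))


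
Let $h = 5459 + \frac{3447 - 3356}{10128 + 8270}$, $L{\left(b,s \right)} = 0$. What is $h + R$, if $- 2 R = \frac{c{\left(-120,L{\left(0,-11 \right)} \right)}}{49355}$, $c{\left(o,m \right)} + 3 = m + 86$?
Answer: $\frac{2478478728949}{454016645} \approx 5459.0$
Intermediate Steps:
$h = \frac{100434773}{18398}$ ($h = 5459 + \frac{91}{18398} = \frac{100434773}{18398} \approx 5459.0$)
$c{\left(o,m \right)} = 83 + m$ ($c{\left(o,m \right)} = -3 + \left(m + 86\right) = -3 + \left(86 + m\right) = 83 + m$)
$R = - \frac{83}{98710}$ ($R = - \frac{\left(83 + 0\right) \frac{1}{49355}}{2} = - \frac{83 \cdot \frac{1}{49355}}{2} = \left(- \frac{1}{2}\right) \frac{83}{49355} = - \frac{83}{98710} \approx -0.00084085$)
$h + R = \frac{100434773}{18398} - \frac{83}{98710} = \frac{2478478728949}{454016645}$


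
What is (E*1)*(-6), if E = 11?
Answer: -66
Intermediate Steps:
(E*1)*(-6) = (11*1)*(-6) = 11*(-6) = -66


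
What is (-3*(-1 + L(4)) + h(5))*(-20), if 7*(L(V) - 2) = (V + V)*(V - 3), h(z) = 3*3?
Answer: -360/7 ≈ -51.429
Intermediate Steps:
h(z) = 9
L(V) = 2 + 2*V*(-3 + V)/7 (L(V) = 2 + ((V + V)*(V - 3))/7 = 2 + ((2*V)*(-3 + V))/7 = 2 + (2*V*(-3 + V))/7 = 2 + 2*V*(-3 + V)/7)
(-3*(-1 + L(4)) + h(5))*(-20) = (-3*(-1 + (2 - 6/7*4 + (2/7)*4²)) + 9)*(-20) = (-3*(-1 + (2 - 24/7 + (2/7)*16)) + 9)*(-20) = (-3*(-1 + (2 - 24/7 + 32/7)) + 9)*(-20) = (-3*(-1 + 22/7) + 9)*(-20) = (-3*15/7 + 9)*(-20) = (-45/7 + 9)*(-20) = (18/7)*(-20) = -360/7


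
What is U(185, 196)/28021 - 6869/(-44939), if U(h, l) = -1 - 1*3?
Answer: 192296493/1259235719 ≈ 0.15271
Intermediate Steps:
U(h, l) = -4 (U(h, l) = -1 - 3 = -4)
U(185, 196)/28021 - 6869/(-44939) = -4/28021 - 6869/(-44939) = -4*1/28021 - 6869*(-1/44939) = -4/28021 + 6869/44939 = 192296493/1259235719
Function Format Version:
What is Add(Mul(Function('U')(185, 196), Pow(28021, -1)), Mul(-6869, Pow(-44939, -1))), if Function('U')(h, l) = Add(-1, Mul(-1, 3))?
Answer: Rational(192296493, 1259235719) ≈ 0.15271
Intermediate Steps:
Function('U')(h, l) = -4 (Function('U')(h, l) = Add(-1, -3) = -4)
Add(Mul(Function('U')(185, 196), Pow(28021, -1)), Mul(-6869, Pow(-44939, -1))) = Add(Mul(-4, Pow(28021, -1)), Mul(-6869, Pow(-44939, -1))) = Add(Mul(-4, Rational(1, 28021)), Mul(-6869, Rational(-1, 44939))) = Add(Rational(-4, 28021), Rational(6869, 44939)) = Rational(192296493, 1259235719)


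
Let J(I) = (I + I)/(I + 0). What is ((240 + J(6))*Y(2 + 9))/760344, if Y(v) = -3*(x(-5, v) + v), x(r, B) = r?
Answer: -363/63362 ≈ -0.0057290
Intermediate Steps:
Y(v) = 15 - 3*v (Y(v) = -3*(-5 + v) = 15 - 3*v)
J(I) = 2 (J(I) = (2*I)/I = 2)
((240 + J(6))*Y(2 + 9))/760344 = ((240 + 2)*(15 - 3*(2 + 9)))/760344 = (242*(15 - 3*11))*(1/760344) = (242*(15 - 33))*(1/760344) = (242*(-18))*(1/760344) = -4356*1/760344 = -363/63362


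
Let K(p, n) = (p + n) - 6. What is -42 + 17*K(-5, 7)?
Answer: -110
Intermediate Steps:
K(p, n) = -6 + n + p (K(p, n) = (n + p) - 6 = -6 + n + p)
-42 + 17*K(-5, 7) = -42 + 17*(-6 + 7 - 5) = -42 + 17*(-4) = -42 - 68 = -110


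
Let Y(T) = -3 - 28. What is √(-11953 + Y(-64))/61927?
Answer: 4*I*√749/61927 ≈ 0.0017678*I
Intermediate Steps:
Y(T) = -31
√(-11953 + Y(-64))/61927 = √(-11953 - 31)/61927 = √(-11984)*(1/61927) = (4*I*√749)*(1/61927) = 4*I*√749/61927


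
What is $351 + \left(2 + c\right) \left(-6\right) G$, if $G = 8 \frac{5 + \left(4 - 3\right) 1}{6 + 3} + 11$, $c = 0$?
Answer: $155$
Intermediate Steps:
$G = \frac{49}{3}$ ($G = 8 \frac{5 + 1 \cdot 1}{9} + 11 = 8 \left(5 + 1\right) \frac{1}{9} + 11 = 8 \cdot 6 \cdot \frac{1}{9} + 11 = 8 \cdot \frac{2}{3} + 11 = \frac{16}{3} + 11 = \frac{49}{3} \approx 16.333$)
$351 + \left(2 + c\right) \left(-6\right) G = 351 + \left(2 + 0\right) \left(-6\right) \frac{49}{3} = 351 + 2 \left(-6\right) \frac{49}{3} = 351 - 196 = 155$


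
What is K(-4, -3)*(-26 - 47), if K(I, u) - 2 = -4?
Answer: 146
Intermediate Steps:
K(I, u) = -2 (K(I, u) = 2 - 4 = -2)
K(-4, -3)*(-26 - 47) = -2*(-26 - 47) = -2*(-73) = 146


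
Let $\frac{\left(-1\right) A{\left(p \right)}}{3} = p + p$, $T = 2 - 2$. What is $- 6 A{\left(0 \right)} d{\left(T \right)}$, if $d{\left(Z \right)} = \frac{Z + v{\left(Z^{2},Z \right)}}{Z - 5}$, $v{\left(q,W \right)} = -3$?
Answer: $0$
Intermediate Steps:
$T = 0$
$d{\left(Z \right)} = \frac{-3 + Z}{-5 + Z}$ ($d{\left(Z \right)} = \frac{Z - 3}{Z - 5} = \frac{-3 + Z}{-5 + Z}$)
$A{\left(p \right)} = - 6 p$ ($A{\left(p \right)} = - 3 \left(p + p\right) = - 3 \cdot 2 p = - 6 p$)
$- 6 A{\left(0 \right)} d{\left(T \right)} = - 6 \left(\left(-6\right) 0\right) \frac{-3 + 0}{-5 + 0} = \left(-6\right) 0 \frac{1}{-5} \left(-3\right) = 0 \left(\left(- \frac{1}{5}\right) \left(-3\right)\right) = 0 \cdot \frac{3}{5} = 0$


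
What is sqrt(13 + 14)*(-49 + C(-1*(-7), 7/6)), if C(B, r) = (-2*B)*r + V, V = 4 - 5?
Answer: -199*sqrt(3) ≈ -344.68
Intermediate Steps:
V = -1
C(B, r) = -1 - 2*B*r (C(B, r) = (-2*B)*r - 1 = -2*B*r - 1 = -1 - 2*B*r)
sqrt(13 + 14)*(-49 + C(-1*(-7), 7/6)) = sqrt(13 + 14)*(-49 + (-1 - 2*(-1*(-7))*7/6)) = sqrt(27)*(-49 + (-1 - 2*7*7*(1/6))) = (3*sqrt(3))*(-49 + (-1 - 2*7*7/6)) = (3*sqrt(3))*(-49 + (-1 - 49/3)) = (3*sqrt(3))*(-49 - 52/3) = (3*sqrt(3))*(-199/3) = -199*sqrt(3)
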